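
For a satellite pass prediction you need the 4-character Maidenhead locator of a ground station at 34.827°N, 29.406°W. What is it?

Add 180° to longitude and 90° to latitude: 150.59, 124.83.
Field: lon ⌊150.59/20⌋ = 7 → H; lat ⌊124.83/10⌋ = 12 → M.
Square: lon ⌊10.59/2⌋ = 5; lat ⌊4.83/1⌋ = 4.

HM54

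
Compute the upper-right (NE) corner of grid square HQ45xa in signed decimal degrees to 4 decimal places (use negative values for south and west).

Field H=7, Q=16: +7·20° lon, +16·10° lat → SW at lon -40°, lat 70°.
Square 4, 5: +4·2° lon, +5·1° lat → SW at lon -32°, lat 75°.
Subsquare x=23, a=0: +23·0.0833333° lon, +0·0.0416667° lat → SW at lon -30.0833°, lat 75°.
Cell spans 0.0833333° lon × 0.0416667° lat. NE corner is SW corner plus one full cell.
latitude 75.0417, longitude -30.0000.

75.0417, -30.0000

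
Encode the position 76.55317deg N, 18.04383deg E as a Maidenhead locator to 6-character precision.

JQ96an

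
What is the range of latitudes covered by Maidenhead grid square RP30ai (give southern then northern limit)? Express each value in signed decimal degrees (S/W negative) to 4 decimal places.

Field R=17, P=15: +17·20° lon, +15·10° lat → SW at lon 160°, lat 60°.
Square 3, 0: +3·2° lon, +0·1° lat → SW at lon 166°, lat 60°.
Subsquare a=0, i=8: +0·0.0833333° lon, +8·0.0416667° lat → SW at lon 166°, lat 60.3333°.
Cell spans 0.0833333° lon × 0.0416667° lat.
south 60.3333, north 60.3750.

60.3333, 60.3750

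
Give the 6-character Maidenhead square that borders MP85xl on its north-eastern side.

MP95am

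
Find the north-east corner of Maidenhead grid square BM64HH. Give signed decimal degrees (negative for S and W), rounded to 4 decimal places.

34.3333, -147.3333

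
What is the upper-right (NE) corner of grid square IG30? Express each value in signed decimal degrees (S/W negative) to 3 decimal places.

Field I=8, G=6: +8·20° lon, +6·10° lat → SW at lon -20°, lat -30°.
Square 3, 0: +3·2° lon, +0·1° lat → SW at lon -14°, lat -30°.
Cell spans 2° lon × 1° lat. NE corner is SW corner plus one full cell.
latitude -29.000, longitude -12.000.

-29.000, -12.000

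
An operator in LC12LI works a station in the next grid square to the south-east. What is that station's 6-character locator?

LC12mh

Longitude subsquare l = 11; +1 → 12 = m.
Latitude subsquare i = 8; −1 → 7 = h.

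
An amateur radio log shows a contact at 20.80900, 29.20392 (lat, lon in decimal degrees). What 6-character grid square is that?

Offset from 180°W / 90°S: lon 209.2039°, lat 110.8090°.
Field: lon ⌊209.2039/20⌋ = 10 → K; lat ⌊110.8090/10⌋ = 11 → L.
Square: lon ⌊9.2039/2⌋ = 4; lat ⌊0.8090/1⌋ = 0.
Subsquare: lon ⌊1.2039/0.0833333⌋ = 14 → o; lat ⌊0.8090/0.0416667⌋ = 19 → t.

KL40ot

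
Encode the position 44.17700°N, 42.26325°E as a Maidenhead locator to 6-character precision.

Offset from 180°W / 90°S: lon 222.2632°, lat 134.1770°.
Field: lon ⌊222.2632/20⌋ = 11 → L; lat ⌊134.1770/10⌋ = 13 → N.
Square: lon ⌊2.2632/2⌋ = 1; lat ⌊4.1770/1⌋ = 4.
Subsquare: lon ⌊0.2632/0.0833333⌋ = 3 → d; lat ⌊0.1770/0.0416667⌋ = 4 → e.

LN14de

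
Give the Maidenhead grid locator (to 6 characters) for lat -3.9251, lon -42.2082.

GI86vb

Add 180° to longitude and 90° to latitude: 137.7918, 86.0749.
Field: lon ⌊137.7918/20⌋ = 6 → G; lat ⌊86.0749/10⌋ = 8 → I.
Square: lon ⌊17.7918/2⌋ = 8; lat ⌊6.0749/1⌋ = 6.
Subsquare: lon ⌊1.7918/0.0833333⌋ = 21 → v; lat ⌊0.0749/0.0416667⌋ = 1 → b.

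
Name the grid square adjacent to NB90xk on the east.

OB00ak

Longitude subsquare x = 23; +1 → 24, wraps to 0 = a, carry into square.
Longitude square 9; +1 → 10, wraps to 0, carry into field.
Longitude field N = 13; +1 → 14 = O.
The latitude characters are unchanged.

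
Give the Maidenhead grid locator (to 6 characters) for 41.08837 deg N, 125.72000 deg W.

Add 180° to longitude and 90° to latitude: 54.2800, 131.0884.
Field (20°×10°, letters A–R): 54.2800/20 → 2 → C, 131.0884/10 → 13 → N; chars CN.
Square (2°×1°, digits 0–9): 14.2800/2 → 7, 1.0884/1 → 1; chars 71.
Subsquare (5′×2.5′, letters a–x): 0.2800/0.0833333 → 3 → d, 0.0884/0.0416667 → 2 → c; chars dc.

CN71dc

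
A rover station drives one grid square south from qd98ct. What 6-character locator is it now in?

Latitude subsquare t = 19; −1 → 18 = s.
The longitude characters are unchanged.

QD98cs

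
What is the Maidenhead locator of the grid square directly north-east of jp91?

KP02

Longitude square 9; +1 → 10, wraps to 0, carry into field.
Longitude field J = 9; +1 → 10 = K.
Latitude square 1; +1 → 2.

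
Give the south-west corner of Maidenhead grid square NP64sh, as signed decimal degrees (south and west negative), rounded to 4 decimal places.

64.2917, 93.5000

Field N=13, P=15: +13·20° lon, +15·10° lat → SW at lon 80°, lat 60°.
Square 6, 4: +6·2° lon, +4·1° lat → SW at lon 92°, lat 64°.
Subsquare s=18, h=7: +18·0.0833333° lon, +7·0.0416667° lat → SW at lon 93.5°, lat 64.2917°.
latitude 64.2917, longitude 93.5000.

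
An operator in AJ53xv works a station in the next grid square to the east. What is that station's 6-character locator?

AJ63av

Longitude subsquare x = 23; +1 → 24, wraps to 0 = a, carry into square.
Longitude square 5; +1 → 6.
The latitude characters are unchanged.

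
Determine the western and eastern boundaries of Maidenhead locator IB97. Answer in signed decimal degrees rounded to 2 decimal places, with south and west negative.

-2.00, 0.00

Field I=8, B=1: +8·20° lon, +1·10° lat → SW at lon -20°, lat -80°.
Square 9, 7: +9·2° lon, +7·1° lat → SW at lon -2°, lat -73°.
Cell spans 2° lon × 1° lat.
west -2.00, east 0.00.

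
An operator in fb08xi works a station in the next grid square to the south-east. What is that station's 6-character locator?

FB18ah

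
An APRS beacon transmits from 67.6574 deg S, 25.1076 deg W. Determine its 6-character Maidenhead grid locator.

HC72ki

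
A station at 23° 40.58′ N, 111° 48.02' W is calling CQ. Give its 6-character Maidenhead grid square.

Shift to the Maidenhead origin (180°W, 90°S): lon 68.1997, lat 113.6763.
Field (20°×10°, letters A–R): lon ⌊68.1997/20⌋ = 3 → D; lat ⌊113.6763/10⌋ = 11 → L.
Square (2°×1°, digits 0–9): lon ⌊8.1997/2⌋ = 4; lat ⌊3.6763/1⌋ = 3.
Subsquare (5′×2.5′, letters a–x): lon ⌊0.1997/0.0833333⌋ = 2 → c; lat ⌊0.6763/0.0416667⌋ = 16 → q.

DL43cq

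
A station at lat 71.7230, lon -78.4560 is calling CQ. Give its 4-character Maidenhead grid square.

Shift to the Maidenhead origin (180°W, 90°S): lon 101.54, lat 161.72.
Field: 101.54/20 → 5 → F, 161.72/10 → 16 → Q; chars FQ.
Square: 1.54/2 → 0, 1.72/1 → 1; chars 01.

FQ01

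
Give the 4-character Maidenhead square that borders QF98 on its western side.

Longitude square 9; −1 → 8.
The latitude characters are unchanged.

QF88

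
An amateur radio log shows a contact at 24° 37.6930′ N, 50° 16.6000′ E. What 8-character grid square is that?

LL54dp30

Add 180° to longitude and 90° to latitude: 230.27667, 114.62822.
Field: 230.27667/20 → 11 → L, 114.62822/10 → 11 → L; chars LL.
Square: 10.27667/2 → 5, 4.62822/1 → 4; chars 54.
Subsquare: 0.27667/0.0833333 → 3 → d, 0.62822/0.0416667 → 15 → p; chars dp.
Extended square: 0.02667/0.00833333 → 3, 0.00322/0.00416667 → 0; chars 30.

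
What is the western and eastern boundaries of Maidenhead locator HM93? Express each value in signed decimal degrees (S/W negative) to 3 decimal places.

-22.000, -20.000

Field H=7, M=12: +7·20° lon, +12·10° lat → SW at lon -40°, lat 30°.
Square 9, 3: +9·2° lon, +3·1° lat → SW at lon -22°, lat 33°.
Cell spans 2° lon × 1° lat.
west -22.000, east -20.000.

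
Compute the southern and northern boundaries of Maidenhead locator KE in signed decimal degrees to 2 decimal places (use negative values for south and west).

-50.00, -40.00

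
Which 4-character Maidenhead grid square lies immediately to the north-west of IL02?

HL93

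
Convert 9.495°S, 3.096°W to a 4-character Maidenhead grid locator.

Shift to the Maidenhead origin (180°W, 90°S): lon 176.90, lat 80.50.
Field (20°×10°, letters A–R): lon ⌊176.90/20⌋ = 8 → I; lat ⌊80.50/10⌋ = 8 → I.
Square (2°×1°, digits 0–9): lon ⌊16.90/2⌋ = 8; lat ⌊0.50/1⌋ = 0.

II80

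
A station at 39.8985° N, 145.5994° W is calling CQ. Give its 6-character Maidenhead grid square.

BM79ev

Add 180° to longitude and 90° to latitude: 34.4006, 129.8985.
Field: 34.4006/20 → 1 → B, 129.8985/10 → 12 → M; chars BM.
Square: 14.4006/2 → 7, 9.8985/1 → 9; chars 79.
Subsquare: 0.4006/0.0833333 → 4 → e, 0.8985/0.0416667 → 21 → v; chars ev.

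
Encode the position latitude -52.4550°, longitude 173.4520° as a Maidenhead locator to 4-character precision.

RD67

Add 180° to longitude and 90° to latitude: 353.45, 37.55.
Field (20°×10°, letters A–R): lon ⌊353.45/20⌋ = 17 → R; lat ⌊37.55/10⌋ = 3 → D.
Square (2°×1°, digits 0–9): lon ⌊13.45/2⌋ = 6; lat ⌊7.55/1⌋ = 7.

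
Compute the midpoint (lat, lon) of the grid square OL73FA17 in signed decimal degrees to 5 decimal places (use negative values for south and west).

23.03125, 114.42917

Field O=14, L=11: +14·20° lon, +11·10° lat → SW at lon 100°, lat 20°.
Square 7, 3: +7·2° lon, +3·1° lat → SW at lon 114°, lat 23°.
Subsquare f=5, a=0: +5·0.0833333° lon, +0·0.0416667° lat → SW at lon 114.417°, lat 23°.
Extended square 1, 7: +1·0.00833333° lon, +7·0.00416667° lat → SW at lon 114.425°, lat 23.0292°.
Cell spans 0.00833333° lon × 0.00416667° lat. Centre is SW corner plus half of each.
latitude 23.03125, longitude 114.42917.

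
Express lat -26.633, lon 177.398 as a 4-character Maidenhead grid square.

RG83

Shift to the Maidenhead origin (180°W, 90°S): lon 357.40, lat 63.37.
Field: 357.40/20 → 17 → R, 63.37/10 → 6 → G; chars RG.
Square: 17.40/2 → 8, 3.37/1 → 3; chars 83.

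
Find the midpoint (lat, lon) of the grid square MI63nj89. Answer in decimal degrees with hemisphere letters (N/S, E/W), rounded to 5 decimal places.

6.58542° S, 73.15417° E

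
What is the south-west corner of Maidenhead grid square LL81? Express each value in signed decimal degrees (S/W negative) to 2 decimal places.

21.00, 56.00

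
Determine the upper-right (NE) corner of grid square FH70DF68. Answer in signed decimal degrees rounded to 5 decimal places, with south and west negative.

-19.75417, -65.69167

Field F=5, H=7: +5·20° lon, +7·10° lat → SW at lon -80°, lat -20°.
Square 7, 0: +7·2° lon, +0·1° lat → SW at lon -66°, lat -20°.
Subsquare d=3, f=5: +3·0.0833333° lon, +5·0.0416667° lat → SW at lon -65.75°, lat -19.7917°.
Extended square 6, 8: +6·0.00833333° lon, +8·0.00416667° lat → SW at lon -65.7°, lat -19.7583°.
Cell spans 0.00833333° lon × 0.00416667° lat. NE corner is SW corner plus one full cell.
latitude -19.75417, longitude -65.69167.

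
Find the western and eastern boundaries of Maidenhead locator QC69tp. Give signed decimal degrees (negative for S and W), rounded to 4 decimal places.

Field Q=16, C=2: +16·20° lon, +2·10° lat → SW at lon 140°, lat -70°.
Square 6, 9: +6·2° lon, +9·1° lat → SW at lon 152°, lat -61°.
Subsquare t=19, p=15: +19·0.0833333° lon, +15·0.0416667° lat → SW at lon 153.583°, lat -60.375°.
Cell spans 0.0833333° lon × 0.0416667° lat.
west 153.5833, east 153.6667.

153.5833, 153.6667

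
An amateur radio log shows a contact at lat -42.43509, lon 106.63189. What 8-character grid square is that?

OE37hn55

Offset from 180°W / 90°S: lon 286.63189°, lat 47.56491°.
Field (20°×10°, letters A–R): lon ⌊286.63189/20⌋ = 14 → O; lat ⌊47.56491/10⌋ = 4 → E.
Square (2°×1°, digits 0–9): lon ⌊6.63189/2⌋ = 3; lat ⌊7.56491/1⌋ = 7.
Subsquare (5′×2.5′, letters a–x): lon ⌊0.63189/0.0833333⌋ = 7 → h; lat ⌊0.56491/0.0416667⌋ = 13 → n.
Extended square (30″×15″, digits 0–9): lon ⌊0.04856/0.00833333⌋ = 5; lat ⌊0.02324/0.00416667⌋ = 5.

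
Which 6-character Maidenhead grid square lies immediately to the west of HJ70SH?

Longitude subsquare s = 18; −1 → 17 = r.
The latitude characters are unchanged.

HJ70rh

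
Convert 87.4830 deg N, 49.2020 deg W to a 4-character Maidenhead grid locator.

GR57

Shift to the Maidenhead origin (180°W, 90°S): lon 130.80, lat 177.48.
Field: 130.80/20 → 6 → G, 177.48/10 → 17 → R; chars GR.
Square: 10.80/2 → 5, 7.48/1 → 7; chars 57.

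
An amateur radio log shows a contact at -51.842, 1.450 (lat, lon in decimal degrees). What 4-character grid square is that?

JD08

Add 180° to longitude and 90° to latitude: 181.45, 38.16.
Field (20°×10°, letters A–R): 181.45/20 → 9 → J, 38.16/10 → 3 → D; chars JD.
Square (2°×1°, digits 0–9): 1.45/2 → 0, 8.16/1 → 8; chars 08.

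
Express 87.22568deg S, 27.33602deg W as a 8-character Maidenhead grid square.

Offset from 180°W / 90°S: lon 152.66398°, lat 2.77432°.
Field: lon ⌊152.66398/20⌋ = 7 → H; lat ⌊2.77432/10⌋ = 0 → A.
Square: lon ⌊12.66398/2⌋ = 6; lat ⌊2.77432/1⌋ = 2.
Subsquare: lon ⌊0.66398/0.0833333⌋ = 7 → h; lat ⌊0.77432/0.0416667⌋ = 18 → s.
Extended square: lon ⌊0.08065/0.00833333⌋ = 9; lat ⌊0.02432/0.00416667⌋ = 5.

HA62hs95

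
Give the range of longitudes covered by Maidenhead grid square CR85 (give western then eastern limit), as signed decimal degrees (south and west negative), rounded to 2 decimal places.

-124.00, -122.00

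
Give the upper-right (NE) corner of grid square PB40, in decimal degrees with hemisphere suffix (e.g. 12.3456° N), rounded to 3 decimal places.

Field P=15, B=1: +15·20° lon, +1·10° lat → SW at lon 120°, lat -80°.
Square 4, 0: +4·2° lon, +0·1° lat → SW at lon 128°, lat -80°.
Cell spans 2° lon × 1° lat. NE corner is SW corner plus one full cell.
latitude 79.000° S, longitude 130.000° E.

79.000° S, 130.000° E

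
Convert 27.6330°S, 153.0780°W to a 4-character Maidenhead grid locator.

BG32

Shift to the Maidenhead origin (180°W, 90°S): lon 26.92, lat 62.37.
Field: lon ⌊26.92/20⌋ = 1 → B; lat ⌊62.37/10⌋ = 6 → G.
Square: lon ⌊6.92/2⌋ = 3; lat ⌊2.37/1⌋ = 2.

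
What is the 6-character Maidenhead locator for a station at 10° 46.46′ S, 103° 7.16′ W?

DH89kf

Offset from 180°W / 90°S: lon 76.8807°, lat 79.2257°.
Field: 76.8807/20 → 3 → D, 79.2257/10 → 7 → H; chars DH.
Square: 16.8807/2 → 8, 9.2257/1 → 9; chars 89.
Subsquare: 0.8807/0.0833333 → 10 → k, 0.2257/0.0416667 → 5 → f; chars kf.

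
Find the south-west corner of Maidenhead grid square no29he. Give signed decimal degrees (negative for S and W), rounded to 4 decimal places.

59.1667, 84.5833

Field N=13, O=14: +13·20° lon, +14·10° lat → SW at lon 80°, lat 50°.
Square 2, 9: +2·2° lon, +9·1° lat → SW at lon 84°, lat 59°.
Subsquare h=7, e=4: +7·0.0833333° lon, +4·0.0416667° lat → SW at lon 84.5833°, lat 59.1667°.
latitude 59.1667, longitude 84.5833.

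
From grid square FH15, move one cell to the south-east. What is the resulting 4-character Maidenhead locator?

FH24

Longitude square 1; +1 → 2.
Latitude square 5; −1 → 4.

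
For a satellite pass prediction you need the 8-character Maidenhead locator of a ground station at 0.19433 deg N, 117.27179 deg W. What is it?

DJ10ie76

Offset from 180°W / 90°S: lon 62.72821°, lat 90.19433°.
Field (20°×10°, letters A–R): lon ⌊62.72821/20⌋ = 3 → D; lat ⌊90.19433/10⌋ = 9 → J.
Square (2°×1°, digits 0–9): lon ⌊2.72821/2⌋ = 1; lat ⌊0.19433/1⌋ = 0.
Subsquare (5′×2.5′, letters a–x): lon ⌊0.72821/0.0833333⌋ = 8 → i; lat ⌊0.19433/0.0416667⌋ = 4 → e.
Extended square (30″×15″, digits 0–9): lon ⌊0.06154/0.00833333⌋ = 7; lat ⌊0.02766/0.00416667⌋ = 6.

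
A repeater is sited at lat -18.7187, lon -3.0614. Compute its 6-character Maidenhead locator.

IH81lg

Shift to the Maidenhead origin (180°W, 90°S): lon 176.9386, lat 71.2813.
Field: 176.9386/20 → 8 → I, 71.2813/10 → 7 → H; chars IH.
Square: 16.9386/2 → 8, 1.2813/1 → 1; chars 81.
Subsquare: 0.9386/0.0833333 → 11 → l, 0.2813/0.0416667 → 6 → g; chars lg.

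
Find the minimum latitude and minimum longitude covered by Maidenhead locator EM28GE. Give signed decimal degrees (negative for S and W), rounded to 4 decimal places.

38.1667, -95.5000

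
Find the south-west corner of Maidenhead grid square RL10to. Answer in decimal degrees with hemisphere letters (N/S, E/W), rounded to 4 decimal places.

Field R=17, L=11: +17·20° lon, +11·10° lat → SW at lon 160°, lat 20°.
Square 1, 0: +1·2° lon, +0·1° lat → SW at lon 162°, lat 20°.
Subsquare t=19, o=14: +19·0.0833333° lon, +14·0.0416667° lat → SW at lon 163.583°, lat 20.5833°.
latitude 20.5833° N, longitude 163.5833° E.

20.5833° N, 163.5833° E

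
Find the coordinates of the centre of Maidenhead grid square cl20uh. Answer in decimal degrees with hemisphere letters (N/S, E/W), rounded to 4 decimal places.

20.3125° N, 134.2917° W

Field C=2, L=11: +2·20° lon, +11·10° lat → SW at lon -140°, lat 20°.
Square 2, 0: +2·2° lon, +0·1° lat → SW at lon -136°, lat 20°.
Subsquare u=20, h=7: +20·0.0833333° lon, +7·0.0416667° lat → SW at lon -134.333°, lat 20.2917°.
Cell spans 0.0833333° lon × 0.0416667° lat. Centre is SW corner plus half of each.
latitude 20.3125° N, longitude 134.2917° W.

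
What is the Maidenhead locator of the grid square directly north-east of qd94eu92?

Longitude extended square 9; +1 → 10, wraps to 0, carry into subsquare.
Longitude subsquare e = 4; +1 → 5 = f.
Latitude extended square 2; +1 → 3.

QD94fu03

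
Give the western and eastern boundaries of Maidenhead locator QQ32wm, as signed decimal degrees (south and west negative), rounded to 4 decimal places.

147.8333, 147.9167

Field Q=16, Q=16: +16·20° lon, +16·10° lat → SW at lon 140°, lat 70°.
Square 3, 2: +3·2° lon, +2·1° lat → SW at lon 146°, lat 72°.
Subsquare w=22, m=12: +22·0.0833333° lon, +12·0.0416667° lat → SW at lon 147.833°, lat 72.5°.
Cell spans 0.0833333° lon × 0.0416667° lat.
west 147.8333, east 147.9167.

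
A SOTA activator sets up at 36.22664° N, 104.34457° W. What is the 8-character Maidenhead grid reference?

Shift to the Maidenhead origin (180°W, 90°S): lon 75.65543, lat 126.22664.
Field: 75.65543/20 → 3 → D, 126.22664/10 → 12 → M; chars DM.
Square: 15.65543/2 → 7, 6.22664/1 → 6; chars 76.
Subsquare: 1.65543/0.0833333 → 19 → t, 0.22664/0.0416667 → 5 → f; chars tf.
Extended square: 0.07210/0.00833333 → 8, 0.01831/0.00416667 → 4; chars 84.

DM76tf84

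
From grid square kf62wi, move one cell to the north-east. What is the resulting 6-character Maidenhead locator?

Longitude subsquare w = 22; +1 → 23 = x.
Latitude subsquare i = 8; +1 → 9 = j.

KF62xj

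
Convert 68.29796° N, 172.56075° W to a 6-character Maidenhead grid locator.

AP38rh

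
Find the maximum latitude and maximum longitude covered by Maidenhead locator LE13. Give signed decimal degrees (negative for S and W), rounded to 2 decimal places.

Field L=11, E=4: +11·20° lon, +4·10° lat → SW at lon 40°, lat -50°.
Square 1, 3: +1·2° lon, +3·1° lat → SW at lon 42°, lat -47°.
Cell spans 2° lon × 1° lat. NE corner is SW corner plus one full cell.
latitude -46.00, longitude 44.00.

-46.00, 44.00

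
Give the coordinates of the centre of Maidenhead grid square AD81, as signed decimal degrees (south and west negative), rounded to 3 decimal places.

-58.500, -163.000

Field A=0, D=3: +0·20° lon, +3·10° lat → SW at lon -180°, lat -60°.
Square 8, 1: +8·2° lon, +1·1° lat → SW at lon -164°, lat -59°.
Cell spans 2° lon × 1° lat. Centre is SW corner plus half of each.
latitude -58.500, longitude -163.000.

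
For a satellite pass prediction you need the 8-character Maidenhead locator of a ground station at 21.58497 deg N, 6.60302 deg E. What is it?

Offset from 180°W / 90°S: lon 186.60302°, lat 111.58497°.
Field: lon ⌊186.60302/20⌋ = 9 → J; lat ⌊111.58497/10⌋ = 11 → L.
Square: lon ⌊6.60302/2⌋ = 3; lat ⌊1.58497/1⌋ = 1.
Subsquare: lon ⌊0.60302/0.0833333⌋ = 7 → h; lat ⌊0.58497/0.0416667⌋ = 14 → o.
Extended square: lon ⌊0.01969/0.00833333⌋ = 2; lat ⌊0.00164/0.00416667⌋ = 0.

JL31ho20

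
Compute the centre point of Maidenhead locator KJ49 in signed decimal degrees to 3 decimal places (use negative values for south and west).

9.500, 29.000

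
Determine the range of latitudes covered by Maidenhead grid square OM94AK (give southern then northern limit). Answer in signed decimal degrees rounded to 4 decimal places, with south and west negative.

34.4167, 34.4583

Field O=14, M=12: +14·20° lon, +12·10° lat → SW at lon 100°, lat 30°.
Square 9, 4: +9·2° lon, +4·1° lat → SW at lon 118°, lat 34°.
Subsquare a=0, k=10: +0·0.0833333° lon, +10·0.0416667° lat → SW at lon 118°, lat 34.4167°.
Cell spans 0.0833333° lon × 0.0416667° lat.
south 34.4167, north 34.4583.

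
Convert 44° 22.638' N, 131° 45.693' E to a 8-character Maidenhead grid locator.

Offset from 180°W / 90°S: lon 311.76155°, lat 134.37730°.
Field: 311.76155/20 → 15 → P, 134.37730/10 → 13 → N; chars PN.
Square: 11.76155/2 → 5, 4.37730/1 → 4; chars 54.
Subsquare: 1.76155/0.0833333 → 21 → v, 0.37730/0.0416667 → 9 → j; chars vj.
Extended square: 0.01155/0.00833333 → 1, 0.00230/0.00416667 → 0; chars 10.

PN54vj10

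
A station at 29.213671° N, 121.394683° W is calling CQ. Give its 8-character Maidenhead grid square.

CL99hf21

Add 180° to longitude and 90° to latitude: 58.60532, 119.21367.
Field (20°×10°, letters A–R): 58.60532/20 → 2 → C, 119.21367/10 → 11 → L; chars CL.
Square (2°×1°, digits 0–9): 18.60532/2 → 9, 9.21367/1 → 9; chars 99.
Subsquare (5′×2.5′, letters a–x): 0.60532/0.0833333 → 7 → h, 0.21367/0.0416667 → 5 → f; chars hf.
Extended square (30″×15″, digits 0–9): 0.02198/0.00833333 → 2, 0.00534/0.00416667 → 1; chars 21.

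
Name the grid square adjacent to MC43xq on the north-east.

MC53ar

Longitude subsquare x = 23; +1 → 24, wraps to 0 = a, carry into square.
Longitude square 4; +1 → 5.
Latitude subsquare q = 16; +1 → 17 = r.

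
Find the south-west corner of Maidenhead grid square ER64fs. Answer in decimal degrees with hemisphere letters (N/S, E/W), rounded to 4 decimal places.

84.7500° N, 87.5833° W

Field E=4, R=17: +4·20° lon, +17·10° lat → SW at lon -100°, lat 80°.
Square 6, 4: +6·2° lon, +4·1° lat → SW at lon -88°, lat 84°.
Subsquare f=5, s=18: +5·0.0833333° lon, +18·0.0416667° lat → SW at lon -87.5833°, lat 84.75°.
latitude 84.7500° N, longitude 87.5833° W.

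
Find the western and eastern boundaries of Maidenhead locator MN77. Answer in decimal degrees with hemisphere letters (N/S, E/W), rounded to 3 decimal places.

74.000° E, 76.000° E

Field M=12, N=13: +12·20° lon, +13·10° lat → SW at lon 60°, lat 40°.
Square 7, 7: +7·2° lon, +7·1° lat → SW at lon 74°, lat 47°.
Cell spans 2° lon × 1° lat.
west 74.000° E, east 76.000° E.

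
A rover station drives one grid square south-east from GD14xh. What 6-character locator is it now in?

GD24ag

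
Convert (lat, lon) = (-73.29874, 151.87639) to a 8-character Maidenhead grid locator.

QB56wq58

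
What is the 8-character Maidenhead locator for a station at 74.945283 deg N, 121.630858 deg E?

PQ04tw56

Offset from 180°W / 90°S: lon 301.63086°, lat 164.94528°.
Field: lon ⌊301.63086/20⌋ = 15 → P; lat ⌊164.94528/10⌋ = 16 → Q.
Square: lon ⌊1.63086/2⌋ = 0; lat ⌊4.94528/1⌋ = 4.
Subsquare: lon ⌊1.63086/0.0833333⌋ = 19 → t; lat ⌊0.94528/0.0416667⌋ = 22 → w.
Extended square: lon ⌊0.04752/0.00833333⌋ = 5; lat ⌊0.02862/0.00416667⌋ = 6.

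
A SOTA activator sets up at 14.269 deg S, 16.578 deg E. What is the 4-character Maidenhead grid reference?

JH85

Shift to the Maidenhead origin (180°W, 90°S): lon 196.58, lat 75.73.
Field: lon ⌊196.58/20⌋ = 9 → J; lat ⌊75.73/10⌋ = 7 → H.
Square: lon ⌊16.58/2⌋ = 8; lat ⌊5.73/1⌋ = 5.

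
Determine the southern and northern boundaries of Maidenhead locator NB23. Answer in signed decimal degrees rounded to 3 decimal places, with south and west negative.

Field N=13, B=1: +13·20° lon, +1·10° lat → SW at lon 80°, lat -80°.
Square 2, 3: +2·2° lon, +3·1° lat → SW at lon 84°, lat -77°.
Cell spans 2° lon × 1° lat.
south -77.000, north -76.000.

-77.000, -76.000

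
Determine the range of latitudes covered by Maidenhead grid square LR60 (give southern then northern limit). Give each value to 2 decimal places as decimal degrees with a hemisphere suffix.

80.00° N, 81.00° N

Field L=11, R=17: +11·20° lon, +17·10° lat → SW at lon 40°, lat 80°.
Square 6, 0: +6·2° lon, +0·1° lat → SW at lon 52°, lat 80°.
Cell spans 2° lon × 1° lat.
south 80.00° N, north 81.00° N.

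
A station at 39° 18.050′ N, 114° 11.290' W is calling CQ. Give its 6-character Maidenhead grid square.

DM29vh

Add 180° to longitude and 90° to latitude: 65.8118, 129.3008.
Field: lon ⌊65.8118/20⌋ = 3 → D; lat ⌊129.3008/10⌋ = 12 → M.
Square: lon ⌊5.8118/2⌋ = 2; lat ⌊9.3008/1⌋ = 9.
Subsquare: lon ⌊1.8118/0.0833333⌋ = 21 → v; lat ⌊0.3008/0.0416667⌋ = 7 → h.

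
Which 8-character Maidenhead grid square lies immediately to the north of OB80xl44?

OB80xl45

Latitude extended square 4; +1 → 5.
The longitude characters are unchanged.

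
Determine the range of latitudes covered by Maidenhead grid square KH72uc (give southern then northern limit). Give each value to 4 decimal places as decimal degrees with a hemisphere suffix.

Field K=10, H=7: +10·20° lon, +7·10° lat → SW at lon 20°, lat -20°.
Square 7, 2: +7·2° lon, +2·1° lat → SW at lon 34°, lat -18°.
Subsquare u=20, c=2: +20·0.0833333° lon, +2·0.0416667° lat → SW at lon 35.6667°, lat -17.9167°.
Cell spans 0.0833333° lon × 0.0416667° lat.
south 17.9167° S, north 17.8750° S.

17.9167° S, 17.8750° S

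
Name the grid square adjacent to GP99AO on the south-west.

Longitude subsquare a = 0; −1 → -1, wraps to 23 = x, carry into square.
Longitude square 9; −1 → 8.
Latitude subsquare o = 14; −1 → 13 = n.

GP89xn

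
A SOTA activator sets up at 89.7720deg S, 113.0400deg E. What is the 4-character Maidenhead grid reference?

Offset from 180°W / 90°S: lon 293.04°, lat 0.23°.
Field (20°×10°, letters A–R): 293.04/20 → 14 → O, 0.23/10 → 0 → A; chars OA.
Square (2°×1°, digits 0–9): 13.04/2 → 6, 0.23/1 → 0; chars 60.

OA60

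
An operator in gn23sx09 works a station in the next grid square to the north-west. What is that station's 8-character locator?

GN24ra90

Longitude extended square 0; −1 → -1, wraps to 9, carry into subsquare.
Longitude subsquare s = 18; −1 → 17 = r.
Latitude extended square 9; +1 → 10, wraps to 0, carry into subsquare.
Latitude subsquare x = 23; +1 → 24, wraps to 0 = a, carry into square.
Latitude square 3; +1 → 4.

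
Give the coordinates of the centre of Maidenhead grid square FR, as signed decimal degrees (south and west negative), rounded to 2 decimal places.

Field F=5, R=17: +5·20° lon, +17·10° lat → SW at lon -80°, lat 80°.
Cell spans 20° lon × 10° lat. Centre is SW corner plus half of each.
latitude 85.00, longitude -70.00.

85.00, -70.00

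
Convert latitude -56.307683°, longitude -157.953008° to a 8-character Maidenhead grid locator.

BD13aq56

Offset from 180°W / 90°S: lon 22.04699°, lat 33.69232°.
Field (20°×10°, letters A–R): 22.04699/20 → 1 → B, 33.69232/10 → 3 → D; chars BD.
Square (2°×1°, digits 0–9): 2.04699/2 → 1, 3.69232/1 → 3; chars 13.
Subsquare (5′×2.5′, letters a–x): 0.04699/0.0833333 → 0 → a, 0.69232/0.0416667 → 16 → q; chars aq.
Extended square (30″×15″, digits 0–9): 0.04699/0.00833333 → 5, 0.02565/0.00416667 → 6; chars 56.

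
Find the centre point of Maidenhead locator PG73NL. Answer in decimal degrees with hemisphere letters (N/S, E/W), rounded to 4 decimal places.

26.5208° S, 135.1250° E

Field P=15, G=6: +15·20° lon, +6·10° lat → SW at lon 120°, lat -30°.
Square 7, 3: +7·2° lon, +3·1° lat → SW at lon 134°, lat -27°.
Subsquare n=13, l=11: +13·0.0833333° lon, +11·0.0416667° lat → SW at lon 135.083°, lat -26.5417°.
Cell spans 0.0833333° lon × 0.0416667° lat. Centre is SW corner plus half of each.
latitude 26.5208° S, longitude 135.1250° E.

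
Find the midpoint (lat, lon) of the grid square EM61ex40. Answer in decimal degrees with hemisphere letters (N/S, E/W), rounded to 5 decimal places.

31.96042° N, 87.62917° W

Field E=4, M=12: +4·20° lon, +12·10° lat → SW at lon -100°, lat 30°.
Square 6, 1: +6·2° lon, +1·1° lat → SW at lon -88°, lat 31°.
Subsquare e=4, x=23: +4·0.0833333° lon, +23·0.0416667° lat → SW at lon -87.6667°, lat 31.9583°.
Extended square 4, 0: +4·0.00833333° lon, +0·0.00416667° lat → SW at lon -87.6333°, lat 31.9583°.
Cell spans 0.00833333° lon × 0.00416667° lat. Centre is SW corner plus half of each.
latitude 31.96042° N, longitude 87.62917° W.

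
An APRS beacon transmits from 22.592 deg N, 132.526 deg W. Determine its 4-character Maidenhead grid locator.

CL32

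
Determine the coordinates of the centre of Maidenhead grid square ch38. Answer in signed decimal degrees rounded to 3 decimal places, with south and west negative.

Field C=2, H=7: +2·20° lon, +7·10° lat → SW at lon -140°, lat -20°.
Square 3, 8: +3·2° lon, +8·1° lat → SW at lon -134°, lat -12°.
Cell spans 2° lon × 1° lat. Centre is SW corner plus half of each.
latitude -11.500, longitude -133.000.

-11.500, -133.000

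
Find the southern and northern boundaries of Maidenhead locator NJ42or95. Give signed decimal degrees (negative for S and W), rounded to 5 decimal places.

Field N=13, J=9: +13·20° lon, +9·10° lat → SW at lon 80°, lat 0°.
Square 4, 2: +4·2° lon, +2·1° lat → SW at lon 88°, lat 2°.
Subsquare o=14, r=17: +14·0.0833333° lon, +17·0.0416667° lat → SW at lon 89.1667°, lat 2.70833°.
Extended square 9, 5: +9·0.00833333° lon, +5·0.00416667° lat → SW at lon 89.2417°, lat 2.72917°.
Cell spans 0.00833333° lon × 0.00416667° lat.
south 2.72917, north 2.73333.

2.72917, 2.73333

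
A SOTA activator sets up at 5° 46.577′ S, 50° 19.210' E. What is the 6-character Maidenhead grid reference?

Shift to the Maidenhead origin (180°W, 90°S): lon 230.3202, lat 84.2237.
Field: lon ⌊230.3202/20⌋ = 11 → L; lat ⌊84.2237/10⌋ = 8 → I.
Square: lon ⌊10.3202/2⌋ = 5; lat ⌊4.2237/1⌋ = 4.
Subsquare: lon ⌊0.3202/0.0833333⌋ = 3 → d; lat ⌊0.2237/0.0416667⌋ = 5 → f.

LI54df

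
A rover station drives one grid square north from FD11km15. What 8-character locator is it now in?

FD11km16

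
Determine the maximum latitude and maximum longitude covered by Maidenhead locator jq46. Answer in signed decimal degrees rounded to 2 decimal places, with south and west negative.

77.00, 10.00

Field J=9, Q=16: +9·20° lon, +16·10° lat → SW at lon 0°, lat 70°.
Square 4, 6: +4·2° lon, +6·1° lat → SW at lon 8°, lat 76°.
Cell spans 2° lon × 1° lat. NE corner is SW corner plus one full cell.
latitude 77.00, longitude 10.00.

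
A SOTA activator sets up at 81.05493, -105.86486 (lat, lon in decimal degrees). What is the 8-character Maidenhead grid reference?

Offset from 180°W / 90°S: lon 74.13514°, lat 171.05493°.
Field: 74.13514/20 → 3 → D, 171.05493/10 → 17 → R; chars DR.
Square: 14.13514/2 → 7, 1.05493/1 → 1; chars 71.
Subsquare: 0.13514/0.0833333 → 1 → b, 0.05493/0.0416667 → 1 → b; chars bb.
Extended square: 0.05181/0.00833333 → 6, 0.01326/0.00416667 → 3; chars 63.

DR71bb63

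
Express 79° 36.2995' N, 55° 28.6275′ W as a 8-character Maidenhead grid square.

GQ29go25

Offset from 180°W / 90°S: lon 124.52287°, lat 169.60499°.
Field: lon ⌊124.52287/20⌋ = 6 → G; lat ⌊169.60499/10⌋ = 16 → Q.
Square: lon ⌊4.52287/2⌋ = 2; lat ⌊9.60499/1⌋ = 9.
Subsquare: lon ⌊0.52287/0.0833333⌋ = 6 → g; lat ⌊0.60499/0.0416667⌋ = 14 → o.
Extended square: lon ⌊0.02287/0.00833333⌋ = 2; lat ⌊0.02166/0.00416667⌋ = 5.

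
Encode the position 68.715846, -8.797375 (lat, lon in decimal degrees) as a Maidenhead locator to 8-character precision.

IP58or41

Shift to the Maidenhead origin (180°W, 90°S): lon 171.20263, lat 158.71585.
Field: lon ⌊171.20263/20⌋ = 8 → I; lat ⌊158.71585/10⌋ = 15 → P.
Square: lon ⌊11.20263/2⌋ = 5; lat ⌊8.71585/1⌋ = 8.
Subsquare: lon ⌊1.20263/0.0833333⌋ = 14 → o; lat ⌊0.71585/0.0416667⌋ = 17 → r.
Extended square: lon ⌊0.03596/0.00833333⌋ = 4; lat ⌊0.00751/0.00416667⌋ = 1.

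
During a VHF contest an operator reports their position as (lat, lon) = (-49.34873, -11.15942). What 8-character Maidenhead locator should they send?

IE40kp06

Add 180° to longitude and 90° to latitude: 168.84058, 40.65127.
Field: lon ⌊168.84058/20⌋ = 8 → I; lat ⌊40.65127/10⌋ = 4 → E.
Square: lon ⌊8.84058/2⌋ = 4; lat ⌊0.65127/1⌋ = 0.
Subsquare: lon ⌊0.84058/0.0833333⌋ = 10 → k; lat ⌊0.65127/0.0416667⌋ = 15 → p.
Extended square: lon ⌊0.00725/0.00833333⌋ = 0; lat ⌊0.02627/0.00416667⌋ = 6.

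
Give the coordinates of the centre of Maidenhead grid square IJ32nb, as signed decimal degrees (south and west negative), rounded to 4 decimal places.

2.0625, -12.8750

Field I=8, J=9: +8·20° lon, +9·10° lat → SW at lon -20°, lat 0°.
Square 3, 2: +3·2° lon, +2·1° lat → SW at lon -14°, lat 2°.
Subsquare n=13, b=1: +13·0.0833333° lon, +1·0.0416667° lat → SW at lon -12.9167°, lat 2.04167°.
Cell spans 0.0833333° lon × 0.0416667° lat. Centre is SW corner plus half of each.
latitude 2.0625, longitude -12.8750.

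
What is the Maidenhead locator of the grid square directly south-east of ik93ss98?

Longitude extended square 9; +1 → 10, wraps to 0, carry into subsquare.
Longitude subsquare s = 18; +1 → 19 = t.
Latitude extended square 8; −1 → 7.

IK93ts07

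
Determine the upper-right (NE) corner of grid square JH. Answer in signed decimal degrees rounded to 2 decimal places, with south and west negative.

-10.00, 20.00

Field J=9, H=7: +9·20° lon, +7·10° lat → SW at lon 0°, lat -20°.
Cell spans 20° lon × 10° lat. NE corner is SW corner plus one full cell.
latitude -10.00, longitude 20.00.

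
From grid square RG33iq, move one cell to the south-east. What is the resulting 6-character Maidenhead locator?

RG33jp

Longitude subsquare i = 8; +1 → 9 = j.
Latitude subsquare q = 16; −1 → 15 = p.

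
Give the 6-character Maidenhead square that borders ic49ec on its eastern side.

IC49fc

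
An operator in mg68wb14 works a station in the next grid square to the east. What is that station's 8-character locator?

Longitude extended square 1; +1 → 2.
The latitude characters are unchanged.

MG68wb24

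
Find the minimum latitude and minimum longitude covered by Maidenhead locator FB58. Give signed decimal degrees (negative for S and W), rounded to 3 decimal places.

Field F=5, B=1: +5·20° lon, +1·10° lat → SW at lon -80°, lat -80°.
Square 5, 8: +5·2° lon, +8·1° lat → SW at lon -70°, lat -72°.
latitude -72.000, longitude -70.000.

-72.000, -70.000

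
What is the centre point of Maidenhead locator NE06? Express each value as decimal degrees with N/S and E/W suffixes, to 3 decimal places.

43.500° S, 81.000° E

Field N=13, E=4: +13·20° lon, +4·10° lat → SW at lon 80°, lat -50°.
Square 0, 6: +0·2° lon, +6·1° lat → SW at lon 80°, lat -44°.
Cell spans 2° lon × 1° lat. Centre is SW corner plus half of each.
latitude 43.500° S, longitude 81.000° E.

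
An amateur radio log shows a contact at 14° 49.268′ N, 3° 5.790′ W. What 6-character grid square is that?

Add 180° to longitude and 90° to latitude: 176.9035, 104.8211.
Field (20°×10°, letters A–R): 176.9035/20 → 8 → I, 104.8211/10 → 10 → K; chars IK.
Square (2°×1°, digits 0–9): 16.9035/2 → 8, 4.8211/1 → 4; chars 84.
Subsquare (5′×2.5′, letters a–x): 0.9035/0.0833333 → 10 → k, 0.8211/0.0416667 → 19 → t; chars kt.

IK84kt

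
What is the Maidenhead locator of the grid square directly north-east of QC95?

Longitude square 9; +1 → 10, wraps to 0, carry into field.
Longitude field Q = 16; +1 → 17 = R.
Latitude square 5; +1 → 6.

RC06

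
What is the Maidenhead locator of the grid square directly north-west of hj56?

HJ47

Longitude square 5; −1 → 4.
Latitude square 6; +1 → 7.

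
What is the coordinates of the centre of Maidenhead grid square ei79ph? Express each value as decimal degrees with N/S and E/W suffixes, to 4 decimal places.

Field E=4, I=8: +4·20° lon, +8·10° lat → SW at lon -100°, lat -10°.
Square 7, 9: +7·2° lon, +9·1° lat → SW at lon -86°, lat -1°.
Subsquare p=15, h=7: +15·0.0833333° lon, +7·0.0416667° lat → SW at lon -84.75°, lat -0.708333°.
Cell spans 0.0833333° lon × 0.0416667° lat. Centre is SW corner plus half of each.
latitude 0.6875° S, longitude 84.7083° W.

0.6875° S, 84.7083° W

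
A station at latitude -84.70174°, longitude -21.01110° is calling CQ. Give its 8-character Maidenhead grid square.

HA95lh81

Add 180° to longitude and 90° to latitude: 158.98890, 5.29826.
Field: 158.98890/20 → 7 → H, 5.29826/10 → 0 → A; chars HA.
Square: 18.98890/2 → 9, 5.29826/1 → 5; chars 95.
Subsquare: 0.98890/0.0833333 → 11 → l, 0.29826/0.0416667 → 7 → h; chars lh.
Extended square: 0.07223/0.00833333 → 8, 0.00659/0.00416667 → 1; chars 81.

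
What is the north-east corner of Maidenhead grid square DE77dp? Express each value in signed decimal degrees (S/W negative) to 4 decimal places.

-42.3333, -105.6667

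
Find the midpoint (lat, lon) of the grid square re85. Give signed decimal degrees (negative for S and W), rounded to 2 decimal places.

Field R=17, E=4: +17·20° lon, +4·10° lat → SW at lon 160°, lat -50°.
Square 8, 5: +8·2° lon, +5·1° lat → SW at lon 176°, lat -45°.
Cell spans 2° lon × 1° lat. Centre is SW corner plus half of each.
latitude -44.50, longitude 177.00.

-44.50, 177.00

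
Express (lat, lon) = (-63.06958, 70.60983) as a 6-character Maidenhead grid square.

MC56hw

Offset from 180°W / 90°S: lon 250.6098°, lat 26.9304°.
Field: 250.6098/20 → 12 → M, 26.9304/10 → 2 → C; chars MC.
Square: 10.6098/2 → 5, 6.9304/1 → 6; chars 56.
Subsquare: 0.6098/0.0833333 → 7 → h, 0.9304/0.0416667 → 22 → w; chars hw.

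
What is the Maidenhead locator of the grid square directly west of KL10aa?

Longitude subsquare a = 0; −1 → -1, wraps to 23 = x, carry into square.
Longitude square 1; −1 → 0.
The latitude characters are unchanged.

KL00xa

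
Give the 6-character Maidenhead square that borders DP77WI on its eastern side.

Longitude subsquare w = 22; +1 → 23 = x.
The latitude characters are unchanged.

DP77xi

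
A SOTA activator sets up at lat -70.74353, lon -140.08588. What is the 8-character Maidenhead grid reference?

Add 180° to longitude and 90° to latitude: 39.91412, 19.25647.
Field: 39.91412/20 → 1 → B, 19.25647/10 → 1 → B; chars BB.
Square: 19.91412/2 → 9, 9.25647/1 → 9; chars 99.
Subsquare: 1.91412/0.0833333 → 22 → w, 0.25647/0.0416667 → 6 → g; chars wg.
Extended square: 0.08079/0.00833333 → 9, 0.00647/0.00416667 → 1; chars 91.

BB99wg91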